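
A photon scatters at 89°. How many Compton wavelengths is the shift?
0.9825 λ_C

The Compton shift formula is:
Δλ = λ_C(1 - cos θ)

Dividing both sides by λ_C:
Δλ/λ_C = 1 - cos θ

For θ = 89°:
Δλ/λ_C = 1 - cos(89°)
Δλ/λ_C = 1 - 0.0175
Δλ/λ_C = 0.9825

This means the shift is 0.9825 × λ_C = 2.3840 pm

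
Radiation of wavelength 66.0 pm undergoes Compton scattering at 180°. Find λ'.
70.8526 pm

Using the Compton formula: λ' = λ + λ_C(1 − cos θ)

For θ = 180°, cos θ = -1 (exact) = -1.0000, so:
1 − cos 180° = 1 − (-1) = 2.0000

Δλ = λ_C × 2.0000 = 2.4263 × 2.0000 = 4.8526 pm

λ' = 66.0 + 4.8526 = 70.8526 pm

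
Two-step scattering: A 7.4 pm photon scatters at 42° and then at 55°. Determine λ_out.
9.0578 pm

Apply Compton shift twice:

First scattering at θ₁ = 42°:
Δλ₁ = λ_C(1 - cos(42°))
Δλ₁ = 2.4263 × 0.2569
Δλ₁ = 0.6232 pm

After first scattering:
λ₁ = 7.4 + 0.6232 = 8.0232 pm

Second scattering at θ₂ = 55°:
Δλ₂ = λ_C(1 - cos(55°))
Δλ₂ = 2.4263 × 0.4264
Δλ₂ = 1.0346 pm

Final wavelength:
λ₂ = 8.0232 + 1.0346 = 9.0578 pm

Total shift: Δλ_total = 0.6232 + 1.0346 = 1.6578 pm

(Intermediate values are shown rounded; full precision is carried through to the final answer.)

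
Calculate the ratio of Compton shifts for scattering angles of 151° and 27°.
151° produces the larger shift by a factor of 17.199

Calculate both shifts using Δλ = λ_C(1 - cos θ):

For θ₁ = 27°:
Δλ₁ = 2.4263 × (1 - cos(27°))
Δλ₁ = 2.4263 × 0.1090
Δλ₁ = 0.2645 pm

For θ₂ = 151°:
Δλ₂ = 2.4263 × (1 - cos(151°))
Δλ₂ = 2.4263 × 1.8746
Δλ₂ = 4.5484 pm

The 151° angle produces the larger shift.
Ratio: 4.5484/0.2645 = 17.199

(Intermediate values are shown rounded; full precision is carried through to the final answer.)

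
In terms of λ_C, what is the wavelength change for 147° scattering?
1.8387 λ_C

The Compton shift formula is:
Δλ = λ_C(1 - cos θ)

Dividing both sides by λ_C:
Δλ/λ_C = 1 - cos θ

For θ = 147°:
Δλ/λ_C = 1 - cos(147°)
Δλ/λ_C = 1 - -0.8387
Δλ/λ_C = 1.8387

This means the shift is 1.8387 × λ_C = 4.4612 pm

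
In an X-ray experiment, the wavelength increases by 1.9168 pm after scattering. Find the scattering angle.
77.88°

From the Compton formula Δλ = λ_C(1 - cos θ), we can solve for θ:

cos θ = 1 - Δλ/λ_C

Given:
- Δλ = 1.9168 pm
- λ_C = h/(m_e·c) ≈ 2.42631024 pm

cos θ = 1 - 1.9168/2.42631024
cos θ = 1 - 0.790006
cos θ = 0.209994

θ = arccos(0.209994)
θ = 77.88°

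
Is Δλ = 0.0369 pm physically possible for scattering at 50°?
No, inconsistent

Calculate the expected shift for θ = 50°:

Δλ_expected = λ_C(1 - cos(50°))
Δλ_expected = 2.4263 × (1 - cos(50°))
Δλ_expected = 2.4263 × 0.3572
Δλ_expected = 0.8667 pm

Given shift: 0.0369 pm
Expected shift: 0.8667 pm
Difference: 0.8298 pm

The values do not match. The given shift corresponds to θ ≈ 10.0°, not 50°.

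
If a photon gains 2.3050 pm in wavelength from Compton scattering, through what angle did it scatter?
87.13°

From the Compton formula Δλ = λ_C(1 - cos θ), we can solve for θ:

cos θ = 1 - Δλ/λ_C

Given:
- Δλ = 2.3050 pm
- λ_C = h/(m_e·c) ≈ 2.42631024 pm

cos θ = 1 - 2.3050/2.42631024
cos θ = 1 - 0.950002
cos θ = 0.049998

θ = arccos(0.049998)
θ = 87.13°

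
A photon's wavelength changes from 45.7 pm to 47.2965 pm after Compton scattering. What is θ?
70.00°

First find the wavelength shift:
Δλ = λ' - λ = 47.2965 - 45.7 = 1.5965 pm

Using Δλ = λ_C(1 - cos θ), with λ_C = h/(m_e·c) ≈ 2.42631024 pm:
cos θ = 1 - Δλ/λ_C
cos θ = 1 - 1.5965/2.42631024
cos θ = 0.342005

θ = arccos(0.342005)
θ = 70.00°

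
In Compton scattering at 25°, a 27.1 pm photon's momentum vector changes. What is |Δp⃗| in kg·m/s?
1.0542e-23 kg·m/s

Photon momentum magnitude is p = h/λ.

Initial momentum:
p₀ = h/λ = 6.6261e-34/2.7100e-11 = 2.4450e-23 kg·m/s

After scattering:
λ' = λ + Δλ = 27.1 + 0.2273 = 27.3273 pm
p' = h/λ' = 6.6261e-34/2.7327e-11 = 2.4247e-23 kg·m/s

Momentum is a vector; the scattered photon's direction makes angle θ = 25° with the incident direction. The magnitude of the vector change Δp⃗ = p⃗₀ − p⃗' is found from the law of cosines:
|Δp⃗|² = p₀² + p'² − 2p₀p'cos θ
|Δp⃗|² = (2.4450e-23)² + (2.4247e-23)² − 2·2.4450e-23·2.4247e-23·cos(25°)
|Δp⃗| = 1.0542e-23 kg·m/s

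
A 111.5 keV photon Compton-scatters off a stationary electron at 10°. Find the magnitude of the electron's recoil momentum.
1.0372e-23 kg·m/s

The electron is initially at rest, so by conservation of momentum:
p⃗_e = p⃗₀ − p⃗'  (incident photon momentum minus scattered photon momentum)

Photon momentum magnitudes (p = h/λ = E/c):
λ₀ = hc/E₀ = 11.1197 pm → p₀ = h/λ₀ = 5.9589e-23 kg·m/s
Δλ = λ_C(1 − cos 10°) = 0.0369 pm
λ' = 11.1565 pm → p' = h/λ' = 5.9392e-23 kg·m/s

The scattered photon makes angle θ = 10° with the incident direction, so by the law of cosines:
|p⃗_e|² = p₀² + p'² − 2p₀p'cos θ
|p⃗_e|² = (5.9589e-23)² + (5.9392e-23)² − 2·5.9589e-23·5.9392e-23·cos(10°)
|p⃗_e| = 1.0372e-23 kg·m/s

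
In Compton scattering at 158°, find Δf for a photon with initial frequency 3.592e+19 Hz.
1.290e+19 Hz (decrease)

Convert frequency to wavelength (c = 299792458 m/s):
λ₀ = c/f₀ = 299792458/3.592e+19 = 8.3461152e-12 m = 8.3461 pm

Calculate Compton shift:
Δλ = λ_C(1 - cos(158°)) = 4.6759 pm

Final wavelength:
λ' = λ₀ + Δλ = 8.3461 + 4.6759 = 13.0221 pm

Final frequency:
f' = c/λ' = 299792458/1.3022061e-11 = 2.3021890e+19 Hz

Frequency shift (decrease):
Δf = f₀ - f' = 3.592e+19 - 2.3021890e+19 = 1.290e+19 Hz

(Intermediate values are shown rounded; full precision is carried through to the final answer.)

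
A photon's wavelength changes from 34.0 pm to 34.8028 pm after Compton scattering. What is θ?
48.00°

First find the wavelength shift:
Δλ = λ' - λ = 34.8028 - 34.0 = 0.8028 pm

Using Δλ = λ_C(1 - cos θ), with λ_C = h/(m_e·c) ≈ 2.42631024 pm:
cos θ = 1 - Δλ/λ_C
cos θ = 1 - 0.8028/2.42631024
cos θ = 0.669127

θ = arccos(0.669127)
θ = 48.00°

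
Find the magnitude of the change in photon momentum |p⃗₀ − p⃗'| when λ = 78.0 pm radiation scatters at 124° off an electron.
1.4655e-23 kg·m/s

Photon momentum magnitude is p = h/λ.

Initial momentum:
p₀ = h/λ = 6.6261e-34/7.8000e-11 = 8.4950e-24 kg·m/s

After scattering:
λ' = λ + Δλ = 78.0 + 3.7831 = 81.7831 pm
p' = h/λ' = 6.6261e-34/8.1783e-11 = 8.1020e-24 kg·m/s

Momentum is a vector; the scattered photon's direction makes angle θ = 124° with the incident direction. The magnitude of the vector change Δp⃗ = p⃗₀ − p⃗' is found from the law of cosines:
|Δp⃗|² = p₀² + p'² − 2p₀p'cos θ
|Δp⃗|² = (8.4950e-24)² + (8.1020e-24)² − 2·8.4950e-24·8.1020e-24·cos(124°)
|Δp⃗| = 1.4655e-23 kg·m/s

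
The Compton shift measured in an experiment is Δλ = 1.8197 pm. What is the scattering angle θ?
75.52°

From the Compton formula Δλ = λ_C(1 - cos θ), we can solve for θ:

cos θ = 1 - Δλ/λ_C

Given:
- Δλ = 1.8197 pm
- λ_C = h/(m_e·c) ≈ 2.42631024 pm

cos θ = 1 - 1.8197/2.42631024
cos θ = 1 - 0.749987
cos θ = 0.250013

θ = arccos(0.250013)
θ = 75.52°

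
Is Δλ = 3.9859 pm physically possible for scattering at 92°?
No, inconsistent

Calculate the expected shift for θ = 92°:

Δλ_expected = λ_C(1 - cos(92°))
Δλ_expected = 2.4263 × (1 - cos(92°))
Δλ_expected = 2.4263 × 1.0349
Δλ_expected = 2.5110 pm

Given shift: 3.9859 pm
Expected shift: 2.5110 pm
Difference: 1.4749 pm

The values do not match. The given shift corresponds to θ ≈ 130.0°, not 92°.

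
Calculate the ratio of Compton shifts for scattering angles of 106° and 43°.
106° produces the larger shift by a factor of 4.748

Calculate both shifts using Δλ = λ_C(1 - cos θ):

For θ₁ = 43°:
Δλ₁ = 2.4263 × (1 - cos(43°))
Δλ₁ = 2.4263 × 0.2686
Δλ₁ = 0.6518 pm

For θ₂ = 106°:
Δλ₂ = 2.4263 × (1 - cos(106°))
Δλ₂ = 2.4263 × 1.2756
Δλ₂ = 3.0951 pm

The 106° angle produces the larger shift.
Ratio: 3.0951/0.6518 = 4.748

(Intermediate values are shown rounded; full precision is carried through to the final answer.)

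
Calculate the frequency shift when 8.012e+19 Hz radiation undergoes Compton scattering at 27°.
5.289e+18 Hz (decrease)

Convert frequency to wavelength (c = 299792458 m/s):
λ₀ = c/f₀ = 299792458/8.012e+19 = 3.7417930e-12 m = 3.7418 pm

Calculate Compton shift:
Δλ = λ_C(1 - cos(27°)) = 0.2645 pm

Final wavelength:
λ' = λ₀ + Δλ = 3.7418 + 0.2645 = 4.0062 pm

Final frequency:
f' = c/λ' = 299792458/4.0062450e-12 = 7.4831284e+19 Hz

Frequency shift (decrease):
Δf = f₀ - f' = 8.012e+19 - 7.4831284e+19 = 5.289e+18 Hz

(Intermediate values are shown rounded; full precision is carried through to the final answer.)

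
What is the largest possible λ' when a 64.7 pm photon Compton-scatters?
69.5526 pm (at θ = 180°)

The Compton shift is Δλ = λ_C(1 − cos θ).

Since cos θ ranges from −1 to 1, the factor (1 − cos θ) ranges from 0 to 2; the maximum shift occurs at θ = 180° (backscattering):
Δλ_max = 2λ_C = 2 × 2.4263 pm = 4.8526 pm

Maximum scattered wavelength:
λ'_max = λ₀ + Δλ_max = 64.7 + 4.8526 = 69.5526 pm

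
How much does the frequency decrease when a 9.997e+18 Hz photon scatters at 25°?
7.521e+16 Hz (decrease)

Convert frequency to wavelength (c = 299792458 m/s):
λ₀ = c/f₀ = 299792458/9.997e+18 = 2.9988242e-11 m = 29.9882 pm

Calculate Compton shift:
Δλ = λ_C(1 - cos(25°)) = 0.2273 pm

Final wavelength:
λ' = λ₀ + Δλ = 29.9882 + 0.2273 = 30.2156 pm

Final frequency:
f' = c/λ' = 299792458/3.0215569e-11 = 9.9217877e+18 Hz

Frequency shift (decrease):
Δf = f₀ - f' = 9.997e+18 - 9.9217877e+18 = 7.521e+16 Hz

(Intermediate values are shown rounded; full precision is carried through to the final answer.)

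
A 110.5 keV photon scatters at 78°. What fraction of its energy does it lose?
0.1462 (or 14.62%)

Calculate initial and final photon energies:

Initial: E₀ = 110.5 keV → λ₀ = 11.2203 pm
Compton shift: Δλ = 1.9219 pm
Final wavelength: λ' = 13.1421 pm
Final energy: E' = 94.3409 keV

Fractional energy loss:
(E₀ - E')/E₀ = (110.5000 - 94.3409)/110.5000
= 16.1591/110.5000
= 0.1462
= 14.62%

(Intermediate values are shown rounded; full precision is carried through to the final answer.)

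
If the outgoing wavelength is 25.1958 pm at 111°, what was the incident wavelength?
21.9000 pm

From λ' = λ + Δλ, we have λ = λ' - Δλ

First calculate the Compton shift:
Δλ = λ_C(1 - cos θ)
Δλ = 2.4263 × (1 - cos(111°))
Δλ = 2.4263 × 1.3584
Δλ = 3.2958 pm

Initial wavelength:
λ = λ' - Δλ
λ = 25.1958 - 3.2958
λ = 21.9000 pm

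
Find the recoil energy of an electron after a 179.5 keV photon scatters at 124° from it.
63.5216 keV

By energy conservation: K_e = E_initial - E_final

First find the scattered photon energy:
Initial wavelength: λ = hc/E = 6.9072 pm
Compton shift: Δλ = λ_C(1 - cos(124°)) = 3.7831 pm
Final wavelength: λ' = 6.9072 + 3.7831 = 10.6903 pm
Final photon energy: E' = hc/λ' = 115.9784 keV

Electron kinetic energy:
K_e = E - E' = 179.5000 - 115.9784 = 63.5216 keV

(Intermediate values are shown rounded; full precision is carried through to the final answer.)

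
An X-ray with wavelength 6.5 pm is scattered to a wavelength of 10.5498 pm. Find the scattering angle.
132.00°

First find the wavelength shift:
Δλ = λ' - λ = 10.5498 - 6.5 = 4.0498 pm

Using Δλ = λ_C(1 - cos θ), with λ_C = h/(m_e·c) ≈ 2.42631024 pm:
cos θ = 1 - Δλ/λ_C
cos θ = 1 - 4.0498/2.42631024
cos θ = -0.669119

θ = arccos(-0.669119)
θ = 132.00°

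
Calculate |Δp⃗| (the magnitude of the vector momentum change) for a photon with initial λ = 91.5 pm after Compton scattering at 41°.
5.0559e-24 kg·m/s

Photon momentum magnitude is p = h/λ.

Initial momentum:
p₀ = h/λ = 6.6261e-34/9.1500e-11 = 7.2416e-24 kg·m/s

After scattering:
λ' = λ + Δλ = 91.5 + 0.5952 = 92.0952 pm
p' = h/λ' = 6.6261e-34/9.2095e-11 = 7.1948e-24 kg·m/s

Momentum is a vector; the scattered photon's direction makes angle θ = 41° with the incident direction. The magnitude of the vector change Δp⃗ = p⃗₀ − p⃗' is found from the law of cosines:
|Δp⃗|² = p₀² + p'² − 2p₀p'cos θ
|Δp⃗|² = (7.2416e-24)² + (7.1948e-24)² − 2·7.2416e-24·7.1948e-24·cos(41°)
|Δp⃗| = 5.0559e-24 kg·m/s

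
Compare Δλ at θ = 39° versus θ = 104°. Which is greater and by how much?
104° produces the larger shift by a factor of 5.573

Calculate both shifts using Δλ = λ_C(1 - cos θ):

For θ₁ = 39°:
Δλ₁ = 2.4263 × (1 - cos(39°))
Δλ₁ = 2.4263 × 0.2229
Δλ₁ = 0.5407 pm

For θ₂ = 104°:
Δλ₂ = 2.4263 × (1 - cos(104°))
Δλ₂ = 2.4263 × 1.2419
Δλ₂ = 3.0133 pm

The 104° angle produces the larger shift.
Ratio: 3.0133/0.5407 = 5.573

(Intermediate values are shown rounded; full precision is carried through to the final answer.)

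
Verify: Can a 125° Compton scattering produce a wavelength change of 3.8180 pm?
Yes, consistent

Calculate the expected shift for θ = 125°:

Δλ_expected = λ_C(1 - cos(125°))
Δλ_expected = 2.4263 × (1 - cos(125°))
Δλ_expected = 2.4263 × 1.5736
Δλ_expected = 3.8180 pm

Given shift: 3.8180 pm
Expected shift: 3.8180 pm
Difference: 0.0000 pm

The values match. This is consistent with Compton scattering at the stated angle.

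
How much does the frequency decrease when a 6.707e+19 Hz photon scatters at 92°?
2.412e+19 Hz (decrease)

Convert frequency to wavelength (c = 299792458 m/s):
λ₀ = c/f₀ = 299792458/6.707e+19 = 4.4698443e-12 m = 4.4698 pm

Calculate Compton shift:
Δλ = λ_C(1 - cos(92°)) = 2.5110 pm

Final wavelength:
λ' = λ₀ + Δλ = 4.4698 + 2.5110 = 6.9808 pm

Final frequency:
f' = c/λ' = 299792458/6.9808316e-12 = 4.2945093e+19 Hz

Frequency shift (decrease):
Δf = f₀ - f' = 6.707e+19 - 4.2945093e+19 = 2.412e+19 Hz

(Intermediate values are shown rounded; full precision is carried through to the final answer.)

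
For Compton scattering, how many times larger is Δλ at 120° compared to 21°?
120° produces the larger shift by a factor of 22.584

Calculate both shifts using Δλ = λ_C(1 - cos θ):

For θ₁ = 21°:
Δλ₁ = 2.4263 × (1 - cos(21°))
Δλ₁ = 2.4263 × 0.0664
Δλ₁ = 0.1612 pm

For θ₂ = 120°:
Δλ₂ = 2.4263 × (1 - cos(120°))
Δλ₂ = 2.4263 × 1.5000
Δλ₂ = 3.6395 pm

The 120° angle produces the larger shift.
Ratio: 3.6395/0.1612 = 22.584

(Intermediate values are shown rounded; full precision is carried through to the final answer.)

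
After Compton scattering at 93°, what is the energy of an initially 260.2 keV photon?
169.4178 keV

First convert energy to wavelength:
λ = hc/E, with hc ≈ 1239.842 keV·pm (i.e. 1239.842 eV·nm)

For E = 260.2 keV = 260200 eV:
λ = 1239.842 keV·pm / 260.2 keV
λ = 4.7650 pm

Calculate the Compton shift:
Δλ = λ_C(1 - cos(93°)) = 2.4263 × 1.0523
Δλ = 2.5533 pm

Final wavelength:
λ' = 4.7650 + 2.5533 = 7.3183 pm

Final energy:
E' = hc/λ' = 1239.842 / 7.3183 = 169.4178 keV

(Intermediate values are shown rounded; full precision is carried through to the final answer.)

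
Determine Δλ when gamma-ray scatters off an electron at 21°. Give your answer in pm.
0.1612 pm

Using the Compton scattering formula:
Δλ = λ_C(1 - cos θ)

where λ_C = h/(m_e·c) ≈ 2.4263 pm is the Compton wavelength of an electron.

For θ = 21°:
cos(21°) = 0.9336
1 - cos(21°) = 0.0664

Δλ = 2.4263 × 0.0664
Δλ = 0.1612 pm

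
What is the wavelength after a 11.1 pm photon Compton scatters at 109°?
14.3162 pm

Using the Compton scattering formula:
λ' = λ + Δλ = λ + λ_C(1 - cos θ)

Given:
- Initial wavelength λ = 11.1 pm
- Scattering angle θ = 109°
- Compton wavelength λ_C ≈ 2.4263 pm

Calculate the shift:
Δλ = 2.4263 × (1 - cos(109°))
Δλ = 2.4263 × 1.3256
Δλ = 3.2162 pm

Final wavelength:
λ' = 11.1 + 3.2162 = 14.3162 pm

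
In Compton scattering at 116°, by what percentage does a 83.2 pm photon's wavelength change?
4.1946%

Calculate the Compton shift:
Δλ = λ_C(1 - cos(116°))
Δλ = 2.4263 × (1 - cos(116°))
Δλ = 2.4263 × 1.4384
Δλ = 3.4899 pm

Percentage change:
(Δλ/λ₀) × 100 = (3.4899/83.2) × 100
= 4.1946%

(Intermediate values are shown rounded; full precision is carried through to the final answer.)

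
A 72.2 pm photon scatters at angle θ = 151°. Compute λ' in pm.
76.7484 pm

Using the Compton scattering formula:
λ' = λ + Δλ = λ + λ_C(1 - cos θ)

Given:
- Initial wavelength λ = 72.2 pm
- Scattering angle θ = 151°
- Compton wavelength λ_C ≈ 2.4263 pm

Calculate the shift:
Δλ = 2.4263 × (1 - cos(151°))
Δλ = 2.4263 × 1.8746
Δλ = 4.5484 pm

Final wavelength:
λ' = 72.2 + 4.5484 = 76.7484 pm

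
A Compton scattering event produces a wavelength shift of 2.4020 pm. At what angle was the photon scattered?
89.43°

From the Compton formula Δλ = λ_C(1 - cos θ), we can solve for θ:

cos θ = 1 - Δλ/λ_C

Given:
- Δλ = 2.4020 pm
- λ_C = h/(m_e·c) ≈ 2.42631024 pm

cos θ = 1 - 2.4020/2.42631024
cos θ = 1 - 0.989981
cos θ = 0.010019

θ = arccos(0.010019)
θ = 89.43°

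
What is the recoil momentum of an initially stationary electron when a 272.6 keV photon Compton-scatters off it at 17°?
4.2703e-23 kg·m/s

The electron is initially at rest, so by conservation of momentum:
p⃗_e = p⃗₀ − p⃗'  (incident photon momentum minus scattered photon momentum)

Photon momentum magnitudes (p = h/λ = E/c):
λ₀ = hc/E₀ = 4.5482 pm → p₀ = h/λ₀ = 1.4569e-22 kg·m/s
Δλ = λ_C(1 − cos 17°) = 0.1060 pm
λ' = 4.6542 pm → p' = h/λ' = 1.4237e-22 kg·m/s

The scattered photon makes angle θ = 17° with the incident direction, so by the law of cosines:
|p⃗_e|² = p₀² + p'² − 2p₀p'cos θ
|p⃗_e|² = (1.4569e-22)² + (1.4237e-22)² − 2·1.4569e-22·1.4237e-22·cos(17°)
|p⃗_e| = 4.2703e-23 kg·m/s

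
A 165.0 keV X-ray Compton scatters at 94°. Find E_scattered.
122.6382 keV

First convert energy to wavelength:
λ = hc/E, with hc ≈ 1239.842 keV·pm (i.e. 1239.842 eV·nm)

For E = 165.0 keV = 165000 eV:
λ = 1239.842 keV·pm / 165.0 keV
λ = 7.5142 pm

Calculate the Compton shift:
Δλ = λ_C(1 - cos(94°)) = 2.4263 × 1.0698
Δλ = 2.5956 pm

Final wavelength:
λ' = 7.5142 + 2.5956 = 10.1098 pm

Final energy:
E' = hc/λ' = 1239.842 / 10.1098 = 122.6382 keV

(Intermediate values are shown rounded; full precision is carried through to the final answer.)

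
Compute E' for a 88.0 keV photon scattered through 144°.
67.0970 keV

First convert energy to wavelength:
λ = hc/E, with hc ≈ 1239.842 keV·pm (i.e. 1239.842 eV·nm)

For E = 88.0 keV = 88000 eV:
λ = 1239.842 keV·pm / 88.0 keV
λ = 14.0891 pm

Calculate the Compton shift:
Δλ = λ_C(1 - cos(144°)) = 2.4263 × 1.8090
Δλ = 4.3892 pm

Final wavelength:
λ' = 14.0891 + 4.3892 = 18.4783 pm

Final energy:
E' = hc/λ' = 1239.842 / 18.4783 = 67.0970 keV

(Intermediate values are shown rounded; full precision is carried through to the final answer.)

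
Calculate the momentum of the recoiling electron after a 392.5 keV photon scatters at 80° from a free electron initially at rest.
2.2609e-22 kg·m/s

The electron is initially at rest, so by conservation of momentum:
p⃗_e = p⃗₀ − p⃗'  (incident photon momentum minus scattered photon momentum)

Photon momentum magnitudes (p = h/λ = E/c):
λ₀ = hc/E₀ = 3.1588 pm → p₀ = h/λ₀ = 2.0976e-22 kg·m/s
Δλ = λ_C(1 − cos 80°) = 2.0050 pm
λ' = 5.1638 pm → p' = h/λ' = 1.2832e-22 kg·m/s

The scattered photon makes angle θ = 80° with the incident direction, so by the law of cosines:
|p⃗_e|² = p₀² + p'² − 2p₀p'cos θ
|p⃗_e|² = (2.0976e-22)² + (1.2832e-22)² − 2·2.0976e-22·1.2832e-22·cos(80°)
|p⃗_e| = 2.2609e-22 kg·m/s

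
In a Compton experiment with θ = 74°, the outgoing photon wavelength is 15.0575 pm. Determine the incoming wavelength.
13.3000 pm

From λ' = λ + Δλ, we have λ = λ' - Δλ

First calculate the Compton shift:
Δλ = λ_C(1 - cos θ)
Δλ = 2.4263 × (1 - cos(74°))
Δλ = 2.4263 × 0.7244
Δλ = 1.7575 pm

Initial wavelength:
λ = λ' - Δλ
λ = 15.0575 - 1.7575
λ = 13.3000 pm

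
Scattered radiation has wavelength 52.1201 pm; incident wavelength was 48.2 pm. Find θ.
128.00°

First find the wavelength shift:
Δλ = λ' - λ = 52.1201 - 48.2 = 3.9201 pm

Using Δλ = λ_C(1 - cos θ), with λ_C = h/(m_e·c) ≈ 2.42631024 pm:
cos θ = 1 - Δλ/λ_C
cos θ = 1 - 3.9201/2.42631024
cos θ = -0.615663

θ = arccos(-0.615663)
θ = 128.00°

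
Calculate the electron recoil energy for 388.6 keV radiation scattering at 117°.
204.0549 keV

By energy conservation: K_e = E_initial - E_final

First find the scattered photon energy:
Initial wavelength: λ = hc/E = 3.1905 pm
Compton shift: Δλ = λ_C(1 - cos(117°)) = 3.5278 pm
Final wavelength: λ' = 3.1905 + 3.5278 = 6.7184 pm
Final photon energy: E' = hc/λ' = 184.5451 keV

Electron kinetic energy:
K_e = E - E' = 388.6000 - 184.5451 = 204.0549 keV

(Intermediate values are shown rounded; full precision is carried through to the final answer.)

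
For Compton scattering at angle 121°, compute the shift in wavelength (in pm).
3.6760 pm

Using the Compton scattering formula:
Δλ = λ_C(1 - cos θ)

where λ_C = h/(m_e·c) ≈ 2.4263 pm is the Compton wavelength of an electron.

For θ = 121°:
cos(121°) = -0.5150
1 - cos(121°) = 1.5150

Δλ = 2.4263 × 1.5150
Δλ = 3.6760 pm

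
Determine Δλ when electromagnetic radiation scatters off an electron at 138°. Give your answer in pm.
4.2294 pm

Using the Compton scattering formula:
Δλ = λ_C(1 - cos θ)

where λ_C = h/(m_e·c) ≈ 2.4263 pm is the Compton wavelength of an electron.

For θ = 138°:
cos(138°) = -0.7431
1 - cos(138°) = 1.7431

Δλ = 2.4263 × 1.7431
Δλ = 4.2294 pm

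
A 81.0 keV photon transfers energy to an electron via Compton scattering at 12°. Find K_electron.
0.2796 keV

By energy conservation: K_e = E_initial - E_final

First find the scattered photon energy:
Initial wavelength: λ = hc/E = 15.3067 pm
Compton shift: Δλ = λ_C(1 - cos(12°)) = 0.0530 pm
Final wavelength: λ' = 15.3067 + 0.0530 = 15.3597 pm
Final photon energy: E' = hc/λ' = 80.7204 keV

Electron kinetic energy:
K_e = E - E' = 81.0000 - 80.7204 = 0.2796 keV

(Intermediate values are shown rounded; full precision is carried through to the final answer.)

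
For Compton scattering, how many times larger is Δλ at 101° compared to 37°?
101° produces the larger shift by a factor of 5.914

Calculate both shifts using Δλ = λ_C(1 - cos θ):

For θ₁ = 37°:
Δλ₁ = 2.4263 × (1 - cos(37°))
Δλ₁ = 2.4263 × 0.2014
Δλ₁ = 0.4886 pm

For θ₂ = 101°:
Δλ₂ = 2.4263 × (1 - cos(101°))
Δλ₂ = 2.4263 × 1.1908
Δλ₂ = 2.8893 pm

The 101° angle produces the larger shift.
Ratio: 2.8893/0.4886 = 5.914

(Intermediate values are shown rounded; full precision is carried through to the final answer.)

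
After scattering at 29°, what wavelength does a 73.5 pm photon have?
73.8042 pm

Using the Compton scattering formula:
λ' = λ + Δλ = λ + λ_C(1 - cos θ)

Given:
- Initial wavelength λ = 73.5 pm
- Scattering angle θ = 29°
- Compton wavelength λ_C ≈ 2.4263 pm

Calculate the shift:
Δλ = 2.4263 × (1 - cos(29°))
Δλ = 2.4263 × 0.1254
Δλ = 0.3042 pm

Final wavelength:
λ' = 73.5 + 0.3042 = 73.8042 pm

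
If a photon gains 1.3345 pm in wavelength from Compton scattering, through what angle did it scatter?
63.26°

From the Compton formula Δλ = λ_C(1 - cos θ), we can solve for θ:

cos θ = 1 - Δλ/λ_C

Given:
- Δλ = 1.3345 pm
- λ_C = h/(m_e·c) ≈ 2.42631024 pm

cos θ = 1 - 1.3345/2.42631024
cos θ = 1 - 0.550012
cos θ = 0.449988

θ = arccos(0.449988)
θ = 63.26°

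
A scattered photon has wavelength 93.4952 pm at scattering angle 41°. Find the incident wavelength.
92.9000 pm

From λ' = λ + Δλ, we have λ = λ' - Δλ

First calculate the Compton shift:
Δλ = λ_C(1 - cos θ)
Δλ = 2.4263 × (1 - cos(41°))
Δλ = 2.4263 × 0.2453
Δλ = 0.5952 pm

Initial wavelength:
λ = λ' - Δλ
λ = 93.4952 - 0.5952
λ = 92.9000 pm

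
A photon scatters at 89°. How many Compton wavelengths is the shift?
0.9825 λ_C

The Compton shift formula is:
Δλ = λ_C(1 - cos θ)

Dividing both sides by λ_C:
Δλ/λ_C = 1 - cos θ

For θ = 89°:
Δλ/λ_C = 1 - cos(89°)
Δλ/λ_C = 1 - 0.0175
Δλ/λ_C = 0.9825

This means the shift is 0.9825 × λ_C = 2.3840 pm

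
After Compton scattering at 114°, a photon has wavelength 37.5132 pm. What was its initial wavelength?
34.1000 pm

From λ' = λ + Δλ, we have λ = λ' - Δλ

First calculate the Compton shift:
Δλ = λ_C(1 - cos θ)
Δλ = 2.4263 × (1 - cos(114°))
Δλ = 2.4263 × 1.4067
Δλ = 3.4132 pm

Initial wavelength:
λ = λ' - Δλ
λ = 37.5132 - 3.4132
λ = 34.1000 pm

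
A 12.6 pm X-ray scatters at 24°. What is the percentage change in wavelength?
1.6648%

Calculate the Compton shift:
Δλ = λ_C(1 - cos(24°))
Δλ = 2.4263 × (1 - cos(24°))
Δλ = 2.4263 × 0.0865
Δλ = 0.2098 pm

Percentage change:
(Δλ/λ₀) × 100 = (0.2098/12.6) × 100
= 1.6648%

(Intermediate values are shown rounded; full precision is carried through to the final answer.)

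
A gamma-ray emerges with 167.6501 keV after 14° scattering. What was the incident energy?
169.3000 keV

Convert final energy to wavelength (hc ≈ 1239.842 keV·pm):
λ' = hc/E' = 1239.842 / 167.6501 = 7.3954 pm

Calculate the Compton shift:
Δλ = λ_C(1 - cos(14°))
Δλ = 2.4263 × (1 - cos(14°))
Δλ = 0.0721 pm

Initial wavelength:
λ = λ' - Δλ = 7.3954 - 0.0721 = 7.3233 pm

Initial energy:
E = hc/λ = 1239.842 / 7.3233 = 169.3000 keV

(Intermediate values are shown rounded; full precision is carried through to the final answer.)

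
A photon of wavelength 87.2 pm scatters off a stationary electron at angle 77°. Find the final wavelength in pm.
89.0805 pm

Using the Compton scattering formula:
λ' = λ + Δλ = λ + λ_C(1 - cos θ)

Given:
- Initial wavelength λ = 87.2 pm
- Scattering angle θ = 77°
- Compton wavelength λ_C ≈ 2.4263 pm

Calculate the shift:
Δλ = 2.4263 × (1 - cos(77°))
Δλ = 2.4263 × 0.7750
Δλ = 1.8805 pm

Final wavelength:
λ' = 87.2 + 1.8805 = 89.0805 pm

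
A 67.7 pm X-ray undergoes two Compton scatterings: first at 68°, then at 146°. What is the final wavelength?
73.6552 pm

Apply Compton shift twice:

First scattering at θ₁ = 68°:
Δλ₁ = λ_C(1 - cos(68°))
Δλ₁ = 2.4263 × 0.6254
Δλ₁ = 1.5174 pm

After first scattering:
λ₁ = 67.7 + 1.5174 = 69.2174 pm

Second scattering at θ₂ = 146°:
Δλ₂ = λ_C(1 - cos(146°))
Δλ₂ = 2.4263 × 1.8290
Δλ₂ = 4.4378 pm

Final wavelength:
λ₂ = 69.2174 + 4.4378 = 73.6552 pm

Total shift: Δλ_total = 1.5174 + 4.4378 = 5.9552 pm

(Intermediate values are shown rounded; full precision is carried through to the final answer.)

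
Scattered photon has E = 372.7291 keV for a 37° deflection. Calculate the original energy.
436.9000 keV

Convert final energy to wavelength (hc ≈ 1239.842 keV·pm):
λ' = hc/E' = 1239.842 / 372.7291 = 3.3264 pm

Calculate the Compton shift:
Δλ = λ_C(1 - cos(37°))
Δλ = 2.4263 × (1 - cos(37°))
Δλ = 0.4886 pm

Initial wavelength:
λ = λ' - Δλ = 3.3264 - 0.4886 = 2.8378 pm

Initial energy:
E = hc/λ = 1239.842 / 2.8378 = 436.9000 keV

(Intermediate values are shown rounded; full precision is carried through to the final answer.)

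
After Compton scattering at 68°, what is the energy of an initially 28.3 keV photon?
27.3526 keV

First convert energy to wavelength:
λ = hc/E, with hc ≈ 1239.842 keV·pm (i.e. 1239.842 eV·nm)

For E = 28.3 keV = 28300 eV:
λ = 1239.842 keV·pm / 28.3 keV
λ = 43.8107 pm

Calculate the Compton shift:
Δλ = λ_C(1 - cos(68°)) = 2.4263 × 0.6254
Δλ = 1.5174 pm

Final wavelength:
λ' = 43.8107 + 1.5174 = 45.3281 pm

Final energy:
E' = hc/λ' = 1239.842 / 45.3281 = 27.3526 keV

(Intermediate values are shown rounded; full precision is carried through to the final answer.)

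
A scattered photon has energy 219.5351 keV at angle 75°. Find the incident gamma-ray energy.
322.1001 keV

Convert final energy to wavelength (hc ≈ 1239.842 keV·pm):
λ' = hc/E' = 1239.842 / 219.5351 = 5.6476 pm

Calculate the Compton shift:
Δλ = λ_C(1 - cos(75°))
Δλ = 2.4263 × (1 - cos(75°))
Δλ = 1.7983 pm

Initial wavelength:
λ = λ' - Δλ = 5.6476 - 1.7983 = 3.8492 pm

Initial energy:
E = hc/λ = 1239.842 / 3.8492 = 322.1001 keV

(Intermediate values are shown rounded; full precision is carried through to the final answer.)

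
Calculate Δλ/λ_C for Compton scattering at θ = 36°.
0.1910 λ_C

The Compton shift formula is:
Δλ = λ_C(1 - cos θ)

Dividing both sides by λ_C:
Δλ/λ_C = 1 - cos θ

For θ = 36°:
Δλ/λ_C = 1 - cos(36°)
Δλ/λ_C = 1 - 0.8090
Δλ/λ_C = 0.1910

This means the shift is 0.1910 × λ_C = 0.4634 pm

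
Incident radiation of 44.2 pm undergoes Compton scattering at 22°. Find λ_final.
44.3767 pm

Using the Compton scattering formula:
λ' = λ + Δλ = λ + λ_C(1 - cos θ)

Given:
- Initial wavelength λ = 44.2 pm
- Scattering angle θ = 22°
- Compton wavelength λ_C ≈ 2.4263 pm

Calculate the shift:
Δλ = 2.4263 × (1 - cos(22°))
Δλ = 2.4263 × 0.0728
Δλ = 0.1767 pm

Final wavelength:
λ' = 44.2 + 0.1767 = 44.3767 pm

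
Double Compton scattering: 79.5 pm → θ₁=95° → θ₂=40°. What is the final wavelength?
82.7054 pm

Apply Compton shift twice:

First scattering at θ₁ = 95°:
Δλ₁ = λ_C(1 - cos(95°))
Δλ₁ = 2.4263 × 1.0872
Δλ₁ = 2.6378 pm

After first scattering:
λ₁ = 79.5 + 2.6378 = 82.1378 pm

Second scattering at θ₂ = 40°:
Δλ₂ = λ_C(1 - cos(40°))
Δλ₂ = 2.4263 × 0.2340
Δλ₂ = 0.5676 pm

Final wavelength:
λ₂ = 82.1378 + 0.5676 = 82.7054 pm

Total shift: Δλ_total = 2.6378 + 0.5676 = 3.2054 pm

(Intermediate values are shown rounded; full precision is carried through to the final answer.)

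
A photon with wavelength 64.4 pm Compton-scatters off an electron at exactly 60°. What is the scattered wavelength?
65.6132 pm

Using the Compton formula: λ' = λ + λ_C(1 − cos θ)

For θ = 60°, cos θ = 1/2 (exact) = 0.5000, so:
1 − cos 60° = 1 − (1/2) = 0.5000

Δλ = λ_C × 0.5000 = 2.4263 × 0.5000 = 1.2132 pm

λ' = 64.4 + 1.2132 = 65.6132 pm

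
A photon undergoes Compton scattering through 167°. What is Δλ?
4.7904 pm

Using the Compton scattering formula:
Δλ = λ_C(1 - cos θ)

where λ_C = h/(m_e·c) ≈ 2.4263 pm is the Compton wavelength of an electron.

For θ = 167°:
cos(167°) = -0.9744
1 - cos(167°) = 1.9744

Δλ = 2.4263 × 1.9744
Δλ = 4.7904 pm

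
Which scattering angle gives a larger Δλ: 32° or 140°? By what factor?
140° produces the larger shift by a factor of 11.622

Calculate both shifts using Δλ = λ_C(1 - cos θ):

For θ₁ = 32°:
Δλ₁ = 2.4263 × (1 - cos(32°))
Δλ₁ = 2.4263 × 0.1520
Δλ₁ = 0.3687 pm

For θ₂ = 140°:
Δλ₂ = 2.4263 × (1 - cos(140°))
Δλ₂ = 2.4263 × 1.7660
Δλ₂ = 4.2850 pm

The 140° angle produces the larger shift.
Ratio: 4.2850/0.3687 = 11.622

(Intermediate values are shown rounded; full precision is carried through to the final answer.)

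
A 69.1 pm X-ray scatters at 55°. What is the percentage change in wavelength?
1.4973%

Calculate the Compton shift:
Δλ = λ_C(1 - cos(55°))
Δλ = 2.4263 × (1 - cos(55°))
Δλ = 2.4263 × 0.4264
Δλ = 1.0346 pm

Percentage change:
(Δλ/λ₀) × 100 = (1.0346/69.1) × 100
= 1.4973%

(Intermediate values are shown rounded; full precision is carried through to the final answer.)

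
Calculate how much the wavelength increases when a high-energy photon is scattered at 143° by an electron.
4.3640 pm

Using the Compton scattering formula:
Δλ = λ_C(1 - cos θ)

where λ_C = h/(m_e·c) ≈ 2.4263 pm is the Compton wavelength of an electron.

For θ = 143°:
cos(143°) = -0.7986
1 - cos(143°) = 1.7986

Δλ = 2.4263 × 1.7986
Δλ = 4.3640 pm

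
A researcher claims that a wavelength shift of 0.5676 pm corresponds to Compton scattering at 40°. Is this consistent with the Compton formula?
Yes, consistent

Calculate the expected shift for θ = 40°:

Δλ_expected = λ_C(1 - cos(40°))
Δλ_expected = 2.4263 × (1 - cos(40°))
Δλ_expected = 2.4263 × 0.2340
Δλ_expected = 0.5676 pm

Given shift: 0.5676 pm
Expected shift: 0.5676 pm
Difference: 0.0000 pm

The values match. This is consistent with Compton scattering at the stated angle.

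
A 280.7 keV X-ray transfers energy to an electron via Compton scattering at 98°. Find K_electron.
108.0430 keV

By energy conservation: K_e = E_initial - E_final

First find the scattered photon energy:
Initial wavelength: λ = hc/E = 4.4170 pm
Compton shift: Δλ = λ_C(1 - cos(98°)) = 2.7640 pm
Final wavelength: λ' = 4.4170 + 2.7640 = 7.1810 pm
Final photon energy: E' = hc/λ' = 172.6570 keV

Electron kinetic energy:
K_e = E - E' = 280.7000 - 172.6570 = 108.0430 keV

(Intermediate values are shown rounded; full precision is carried through to the final answer.)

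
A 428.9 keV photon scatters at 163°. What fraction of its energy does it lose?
0.6215 (or 62.15%)

Calculate initial and final photon energies:

Initial: E₀ = 428.9 keV → λ₀ = 2.8907 pm
Compton shift: Δλ = 4.7466 pm
Final wavelength: λ' = 7.6374 pm
Final energy: E' = 162.3393 keV

Fractional energy loss:
(E₀ - E')/E₀ = (428.9000 - 162.3393)/428.9000
= 266.5607/428.9000
= 0.6215
= 62.15%

(Intermediate values are shown rounded; full precision is carried through to the final answer.)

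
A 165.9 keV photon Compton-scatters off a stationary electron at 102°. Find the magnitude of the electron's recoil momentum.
1.1944e-22 kg·m/s

The electron is initially at rest, so by conservation of momentum:
p⃗_e = p⃗₀ − p⃗'  (incident photon momentum minus scattered photon momentum)

Photon momentum magnitudes (p = h/λ = E/c):
λ₀ = hc/E₀ = 7.4734 pm → p₀ = h/λ₀ = 8.8662e-23 kg·m/s
Δλ = λ_C(1 − cos 102°) = 2.9308 pm
λ' = 10.4042 pm → p' = h/λ' = 6.3687e-23 kg·m/s

The scattered photon makes angle θ = 102° with the incident direction, so by the law of cosines:
|p⃗_e|² = p₀² + p'² − 2p₀p'cos θ
|p⃗_e|² = (8.8662e-23)² + (6.3687e-23)² − 2·8.8662e-23·6.3687e-23·cos(102°)
|p⃗_e| = 1.1944e-22 kg·m/s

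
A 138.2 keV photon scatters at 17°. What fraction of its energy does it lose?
0.0117 (or 1.17%)

Calculate initial and final photon energies:

Initial: E₀ = 138.2 keV → λ₀ = 8.9714 pm
Compton shift: Δλ = 0.1060 pm
Final wavelength: λ' = 9.0774 pm
Final energy: E' = 136.5859 keV

Fractional energy loss:
(E₀ - E')/E₀ = (138.2000 - 136.5859)/138.2000
= 1.6141/138.2000
= 0.0117
= 1.17%

(Intermediate values are shown rounded; full precision is carried through to the final answer.)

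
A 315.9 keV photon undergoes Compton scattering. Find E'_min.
141.2537 keV (at θ = 180°)

The scattered photon has minimum energy when its wavelength is maximum, i.e., when the Compton shift Δλ = λ_C(1 − cos θ) is maximum. This occurs at θ = 180° (backscattering), giving Δλ_max = 2λ_C = 4.8526 pm.

Initial wavelength: λ₀ = hc/E₀ = 3.9248 pm
Maximum final wavelength: λ'_max = λ₀ + 2λ_C = 3.9248 + 4.8526 = 8.7774 pm
Minimum final energy: E'_min = hc/λ'_max = 141.2537 keV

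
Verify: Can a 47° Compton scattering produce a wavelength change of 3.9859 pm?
No, inconsistent

Calculate the expected shift for θ = 47°:

Δλ_expected = λ_C(1 - cos(47°))
Δλ_expected = 2.4263 × (1 - cos(47°))
Δλ_expected = 2.4263 × 0.3180
Δλ_expected = 0.7716 pm

Given shift: 3.9859 pm
Expected shift: 0.7716 pm
Difference: 3.2143 pm

The values do not match. The given shift corresponds to θ ≈ 130.0°, not 47°.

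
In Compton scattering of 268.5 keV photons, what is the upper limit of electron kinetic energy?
137.5808 keV

Maximum energy transfer occurs at θ = 180° (backscattering).

Initial photon: E₀ = 268.5 keV → λ₀ = 4.6177 pm

Maximum Compton shift (at 180°):
Δλ_max = 2λ_C = 2 × 2.4263 = 4.8526 pm

Final wavelength:
λ' = 4.6177 + 4.8526 = 9.4703 pm

Minimum photon energy (maximum energy to electron):
E'_min = hc/λ' = 130.9192 keV

Maximum electron kinetic energy:
K_max = E₀ - E'_min = 268.5000 - 130.9192 = 137.5808 keV

(Intermediate values are shown rounded; full precision is carried through to the final answer.)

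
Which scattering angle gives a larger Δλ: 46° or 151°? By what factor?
151° produces the larger shift by a factor of 6.139

Calculate both shifts using Δλ = λ_C(1 - cos θ):

For θ₁ = 46°:
Δλ₁ = 2.4263 × (1 - cos(46°))
Δλ₁ = 2.4263 × 0.3053
Δλ₁ = 0.7409 pm

For θ₂ = 151°:
Δλ₂ = 2.4263 × (1 - cos(151°))
Δλ₂ = 2.4263 × 1.8746
Δλ₂ = 4.5484 pm

The 151° angle produces the larger shift.
Ratio: 4.5484/0.7409 = 6.139

(Intermediate values are shown rounded; full precision is carried through to the final answer.)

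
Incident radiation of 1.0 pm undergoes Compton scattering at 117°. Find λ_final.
4.5278 pm

Using the Compton scattering formula:
λ' = λ + Δλ = λ + λ_C(1 - cos θ)

Given:
- Initial wavelength λ = 1.0 pm
- Scattering angle θ = 117°
- Compton wavelength λ_C ≈ 2.4263 pm

Calculate the shift:
Δλ = 2.4263 × (1 - cos(117°))
Δλ = 2.4263 × 1.4540
Δλ = 3.5278 pm

Final wavelength:
λ' = 1.0 + 3.5278 = 4.5278 pm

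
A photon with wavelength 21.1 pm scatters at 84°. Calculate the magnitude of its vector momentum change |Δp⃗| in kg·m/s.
4.0123e-23 kg·m/s

Photon momentum magnitude is p = h/λ.

Initial momentum:
p₀ = h/λ = 6.6261e-34/2.1100e-11 = 3.1403e-23 kg·m/s

After scattering:
λ' = λ + Δλ = 21.1 + 2.1727 = 23.2727 pm
p' = h/λ' = 6.6261e-34/2.3273e-11 = 2.8471e-23 kg·m/s

Momentum is a vector; the scattered photon's direction makes angle θ = 84° with the incident direction. The magnitude of the vector change Δp⃗ = p⃗₀ − p⃗' is found from the law of cosines:
|Δp⃗|² = p₀² + p'² − 2p₀p'cos θ
|Δp⃗|² = (3.1403e-23)² + (2.8471e-23)² − 2·3.1403e-23·2.8471e-23·cos(84°)
|Δp⃗| = 4.0123e-23 kg·m/s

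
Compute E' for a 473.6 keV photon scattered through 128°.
189.6361 keV

First convert energy to wavelength:
λ = hc/E, with hc ≈ 1239.842 keV·pm (i.e. 1239.842 eV·nm)

For E = 473.6 keV = 473600 eV:
λ = 1239.842 keV·pm / 473.6 keV
λ = 2.6179 pm

Calculate the Compton shift:
Δλ = λ_C(1 - cos(128°)) = 2.4263 × 1.6157
Δλ = 3.9201 pm

Final wavelength:
λ' = 2.6179 + 3.9201 = 6.5380 pm

Final energy:
E' = hc/λ' = 1239.842 / 6.5380 = 189.6361 keV

(Intermediate values are shown rounded; full precision is carried through to the final answer.)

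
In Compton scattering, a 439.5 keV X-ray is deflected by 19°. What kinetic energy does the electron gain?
19.6724 keV

By energy conservation: K_e = E_initial - E_final

First find the scattered photon energy:
Initial wavelength: λ = hc/E = 2.8210 pm
Compton shift: Δλ = λ_C(1 - cos(19°)) = 0.1322 pm
Final wavelength: λ' = 2.8210 + 0.1322 = 2.9532 pm
Final photon energy: E' = hc/λ' = 419.8276 keV

Electron kinetic energy:
K_e = E - E' = 439.5000 - 419.8276 = 19.6724 keV

(Intermediate values are shown rounded; full precision is carried through to the final answer.)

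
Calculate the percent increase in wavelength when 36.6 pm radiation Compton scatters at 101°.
7.8942%

Calculate the Compton shift:
Δλ = λ_C(1 - cos(101°))
Δλ = 2.4263 × (1 - cos(101°))
Δλ = 2.4263 × 1.1908
Δλ = 2.8893 pm

Percentage change:
(Δλ/λ₀) × 100 = (2.8893/36.6) × 100
= 7.8942%

(Intermediate values are shown rounded; full precision is carried through to the final answer.)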